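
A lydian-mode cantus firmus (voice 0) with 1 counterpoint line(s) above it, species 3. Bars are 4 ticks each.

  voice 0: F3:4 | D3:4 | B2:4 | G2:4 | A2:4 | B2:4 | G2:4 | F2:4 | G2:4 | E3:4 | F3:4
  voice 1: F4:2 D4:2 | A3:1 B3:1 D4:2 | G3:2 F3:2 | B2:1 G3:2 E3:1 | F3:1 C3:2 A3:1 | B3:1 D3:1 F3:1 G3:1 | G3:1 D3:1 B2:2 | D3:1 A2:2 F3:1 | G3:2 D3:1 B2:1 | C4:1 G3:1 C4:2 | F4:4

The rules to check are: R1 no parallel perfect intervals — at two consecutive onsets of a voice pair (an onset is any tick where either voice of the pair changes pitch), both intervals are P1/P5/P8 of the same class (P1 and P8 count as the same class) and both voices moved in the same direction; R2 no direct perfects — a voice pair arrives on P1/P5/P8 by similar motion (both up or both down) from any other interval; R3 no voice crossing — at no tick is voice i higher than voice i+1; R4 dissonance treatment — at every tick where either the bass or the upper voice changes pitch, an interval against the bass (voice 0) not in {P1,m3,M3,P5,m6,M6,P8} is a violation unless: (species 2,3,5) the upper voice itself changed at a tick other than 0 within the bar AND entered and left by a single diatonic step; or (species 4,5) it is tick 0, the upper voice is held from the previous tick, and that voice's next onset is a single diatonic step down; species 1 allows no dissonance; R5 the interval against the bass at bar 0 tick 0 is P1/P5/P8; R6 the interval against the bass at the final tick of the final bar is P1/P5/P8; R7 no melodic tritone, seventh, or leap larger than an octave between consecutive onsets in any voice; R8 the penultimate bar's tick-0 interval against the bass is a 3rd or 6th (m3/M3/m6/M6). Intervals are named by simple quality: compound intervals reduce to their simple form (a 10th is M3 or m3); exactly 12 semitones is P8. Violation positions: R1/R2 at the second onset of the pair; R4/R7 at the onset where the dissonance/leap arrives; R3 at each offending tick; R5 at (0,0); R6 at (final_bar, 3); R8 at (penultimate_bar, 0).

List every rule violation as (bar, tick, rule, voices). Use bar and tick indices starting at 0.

bar 0: v0=F3 v1=F4 downbeat P8
bar 1: v0=D3 v1=A3 downbeat P5
bar 2: v0=B2 v1=G3 downbeat m6
bar 3: v0=G2 v1=B2 downbeat M3
bar 4: v0=A2 v1=F3 downbeat m6
bar 5: v0=B2 v1=B3 downbeat P8
bar 6: v0=G2 v1=G3 downbeat P8
bar 7: v0=F2 v1=D3 downbeat M6
bar 8: v0=G2 v1=G3 downbeat P8
bar 9: v0=E3 v1=C4 downbeat m6
bar 10: v0=F3 v1=F4 downbeat P8
  -> R2 @ bar 1 tick 0 v(0, 1): F3/D4 M6 -> D3/A3 P5 similar
  -> R4 @ bar 2 tick 2 v(0, 1): B2/F3 TT untreated
  -> R7 @ bar 3 tick 0 v(1,): F3->B2 leap 6st
  -> R1 @ bar 5 tick 0 v(0, 1): A2/A3 P8 -> B2/B3 P8 similar
  -> R4 @ bar 5 tick 2 v(0, 1): B2/F3 TT untreated
  -> R1 @ bar 8 tick 0 v(0, 1): F2/F3 P8 -> G2/G3 P8 similar
  -> R7 @ bar 9 tick 0 v(1,): B2->C4 leap 13st
  -> R2 @ bar 10 tick 0 v(0, 1): E3/C4 m6 -> F3/F4 P8 similar

(1, 0, R2, (0, 1))
(2, 2, R4, (0, 1))
(3, 0, R7, (1,))
(5, 0, R1, (0, 1))
(5, 2, R4, (0, 1))
(8, 0, R1, (0, 1))
(9, 0, R7, (1,))
(10, 0, R2, (0, 1))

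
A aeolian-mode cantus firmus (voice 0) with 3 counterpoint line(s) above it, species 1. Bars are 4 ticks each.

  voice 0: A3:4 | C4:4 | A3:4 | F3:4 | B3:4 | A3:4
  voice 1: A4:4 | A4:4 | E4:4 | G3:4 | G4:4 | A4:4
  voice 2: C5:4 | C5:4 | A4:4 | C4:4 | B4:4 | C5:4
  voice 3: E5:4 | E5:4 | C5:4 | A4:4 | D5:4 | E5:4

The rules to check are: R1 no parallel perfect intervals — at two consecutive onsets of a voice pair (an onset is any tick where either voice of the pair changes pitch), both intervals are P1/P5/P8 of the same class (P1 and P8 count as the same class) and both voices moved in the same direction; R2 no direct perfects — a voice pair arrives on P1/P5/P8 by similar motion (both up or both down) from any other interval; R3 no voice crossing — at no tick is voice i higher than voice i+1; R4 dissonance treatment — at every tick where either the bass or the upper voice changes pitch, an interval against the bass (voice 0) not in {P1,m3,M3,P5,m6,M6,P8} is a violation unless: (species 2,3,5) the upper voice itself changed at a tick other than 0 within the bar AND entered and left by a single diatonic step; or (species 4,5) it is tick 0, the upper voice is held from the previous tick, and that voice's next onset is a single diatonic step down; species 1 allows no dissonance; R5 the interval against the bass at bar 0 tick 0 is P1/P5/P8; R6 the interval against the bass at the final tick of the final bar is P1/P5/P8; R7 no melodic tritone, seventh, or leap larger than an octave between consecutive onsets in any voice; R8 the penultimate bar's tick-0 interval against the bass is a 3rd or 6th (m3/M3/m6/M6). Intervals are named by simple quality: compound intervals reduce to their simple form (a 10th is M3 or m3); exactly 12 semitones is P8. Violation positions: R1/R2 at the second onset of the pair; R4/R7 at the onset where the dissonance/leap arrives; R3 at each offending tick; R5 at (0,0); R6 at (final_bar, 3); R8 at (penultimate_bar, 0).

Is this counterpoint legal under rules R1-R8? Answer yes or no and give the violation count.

bar 0: v0=A3 v1=A4 v2=C5 v3=E5 (P5)
bar 1: v0=C4 v1=A4 v2=C5 v3=E5 (M3)
bar 2: v0=A3 v1=E4 v2=A4 v3=C5 (m3)
bar 3: v0=F3 v1=G3 v2=C4 v3=A4 (M3)
bar 4: v0=B3 v1=G4 v2=B4 v3=D5 (m3)
bar 5: v0=A3 v1=A4 v2=C5 v3=E5 (P5)
  R5 @ bar0.0: opens on m3
  R1 @ bar2.0: C4/C5 P8 -> A3/A4 P8 similar
  R2 @ bar2.0: C4/A4 M6 -> A3/E4 P5 similar
  R2 @ bar3.0: A3/A4 P8 -> F3/C4 P5 similar
  R4 @ bar3.0: F3/G3 M2 untreated
  R2 @ bar4.0: F3/C4 P5 -> B3/B4 P8 similar
  R2 @ bar4.0: G3/A4 M2 -> G4/D5 P5 similar
  R7 @ bar4.0: F3->B3 leap 6st
  R7 @ bar4.0: C4->B4 leap 11st
  R8 @ bar4.0: penult P8 not 3rd/6th
  R1 @ bar5.0: G4/D5 P5 -> A4/E5 P5 similar
  R6 @ bar5.3: closes on m3

No (12 violations)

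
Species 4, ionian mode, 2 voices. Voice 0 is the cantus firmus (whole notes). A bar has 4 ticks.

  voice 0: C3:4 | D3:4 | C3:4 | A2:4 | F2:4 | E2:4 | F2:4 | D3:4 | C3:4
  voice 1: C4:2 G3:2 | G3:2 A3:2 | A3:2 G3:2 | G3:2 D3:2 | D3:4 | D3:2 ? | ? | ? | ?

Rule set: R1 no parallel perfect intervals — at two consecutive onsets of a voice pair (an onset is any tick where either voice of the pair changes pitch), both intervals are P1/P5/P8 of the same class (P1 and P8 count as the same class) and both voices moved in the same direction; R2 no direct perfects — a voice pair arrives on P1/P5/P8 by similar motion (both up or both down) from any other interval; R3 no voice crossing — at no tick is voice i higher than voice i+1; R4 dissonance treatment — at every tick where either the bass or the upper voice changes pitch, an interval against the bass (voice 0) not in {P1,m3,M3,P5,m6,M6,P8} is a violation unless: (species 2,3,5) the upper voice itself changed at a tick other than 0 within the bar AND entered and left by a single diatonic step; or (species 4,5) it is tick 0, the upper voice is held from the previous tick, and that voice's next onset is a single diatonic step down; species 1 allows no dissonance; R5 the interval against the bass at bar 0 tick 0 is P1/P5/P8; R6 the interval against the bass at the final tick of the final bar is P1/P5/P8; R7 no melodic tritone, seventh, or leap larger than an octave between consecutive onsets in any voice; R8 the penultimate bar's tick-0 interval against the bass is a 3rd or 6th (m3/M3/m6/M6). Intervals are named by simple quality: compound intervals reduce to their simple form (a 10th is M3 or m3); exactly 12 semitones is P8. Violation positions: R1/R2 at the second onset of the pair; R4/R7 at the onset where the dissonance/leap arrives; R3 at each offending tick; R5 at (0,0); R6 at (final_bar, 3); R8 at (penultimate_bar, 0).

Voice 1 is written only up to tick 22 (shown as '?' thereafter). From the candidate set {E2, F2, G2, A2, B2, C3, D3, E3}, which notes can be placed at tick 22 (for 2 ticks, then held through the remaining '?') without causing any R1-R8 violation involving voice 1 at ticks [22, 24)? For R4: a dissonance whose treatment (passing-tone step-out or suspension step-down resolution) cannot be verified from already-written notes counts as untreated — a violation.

E2: violates R7
F2: violates R4
G2: legal
A2: violates R4
B2: legal
C3: legal
D3: legal
E3: legal

{B2, C3, D3, E3, G2}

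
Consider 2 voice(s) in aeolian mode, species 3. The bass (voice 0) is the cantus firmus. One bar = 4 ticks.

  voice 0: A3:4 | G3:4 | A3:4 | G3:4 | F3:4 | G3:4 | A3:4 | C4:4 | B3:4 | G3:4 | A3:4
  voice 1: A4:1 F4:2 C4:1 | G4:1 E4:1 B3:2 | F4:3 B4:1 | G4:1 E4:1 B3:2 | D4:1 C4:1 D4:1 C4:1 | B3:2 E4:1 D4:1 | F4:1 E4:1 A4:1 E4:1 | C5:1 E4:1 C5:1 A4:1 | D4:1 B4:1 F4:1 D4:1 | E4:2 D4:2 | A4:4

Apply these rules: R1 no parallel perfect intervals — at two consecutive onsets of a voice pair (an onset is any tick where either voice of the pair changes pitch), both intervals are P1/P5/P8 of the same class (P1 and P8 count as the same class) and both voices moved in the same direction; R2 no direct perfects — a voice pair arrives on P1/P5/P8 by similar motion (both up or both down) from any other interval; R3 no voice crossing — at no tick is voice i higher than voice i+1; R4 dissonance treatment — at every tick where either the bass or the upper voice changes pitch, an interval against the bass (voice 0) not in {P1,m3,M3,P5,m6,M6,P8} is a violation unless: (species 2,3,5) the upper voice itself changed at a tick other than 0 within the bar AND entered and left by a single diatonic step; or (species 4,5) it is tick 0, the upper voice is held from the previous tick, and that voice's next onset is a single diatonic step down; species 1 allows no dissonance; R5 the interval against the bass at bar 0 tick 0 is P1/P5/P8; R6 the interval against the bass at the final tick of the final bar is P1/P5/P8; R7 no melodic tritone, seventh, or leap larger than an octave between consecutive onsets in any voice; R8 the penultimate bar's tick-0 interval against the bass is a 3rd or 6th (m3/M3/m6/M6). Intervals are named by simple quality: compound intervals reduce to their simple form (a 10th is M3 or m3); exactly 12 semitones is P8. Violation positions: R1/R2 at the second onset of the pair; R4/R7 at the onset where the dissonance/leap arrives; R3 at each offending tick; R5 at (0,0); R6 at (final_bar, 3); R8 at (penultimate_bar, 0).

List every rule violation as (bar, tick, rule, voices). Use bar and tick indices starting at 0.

bar 0: v0=A3 v1=A4 downbeat P8
bar 1: v0=G3 v1=G4 downbeat P8
bar 2: v0=A3 v1=F4 downbeat m6
bar 3: v0=G3 v1=G4 downbeat P8
bar 4: v0=F3 v1=D4 downbeat M6
bar 5: v0=G3 v1=B3 downbeat M3
bar 6: v0=A3 v1=F4 downbeat m6
bar 7: v0=C4 v1=C5 downbeat P8
bar 8: v0=B3 v1=D4 downbeat m3
bar 9: v0=G3 v1=E4 downbeat M6
bar 10: v0=A3 v1=A4 downbeat P8
  -> R7 @ bar 2 tick 0 v(1,): B3->F4 leap 6st
  -> R4 @ bar 2 tick 3 v(0, 1): A3/B4 M2 untreated
  -> R7 @ bar 2 tick 3 v(1,): F4->B4 leap 6st
  -> R2 @ bar 3 tick 0 v(0, 1): A3/B4 M2 -> G3/G4 P8 similar
  -> R2 @ bar 7 tick 0 v(0, 1): A3/E4 P5 -> C4/C5 P8 similar
  -> R4 @ bar 8 tick 2 v(0, 1): B3/F4 TT untreated
  -> R7 @ bar 8 tick 2 v(1,): B4->F4 leap 6st
  -> R2 @ bar 10 tick 0 v(0, 1): G3/D4 P5 -> A3/A4 P8 similar

(2, 0, R7, (1,))
(2, 3, R4, (0, 1))
(2, 3, R7, (1,))
(3, 0, R2, (0, 1))
(7, 0, R2, (0, 1))
(8, 2, R4, (0, 1))
(8, 2, R7, (1,))
(10, 0, R2, (0, 1))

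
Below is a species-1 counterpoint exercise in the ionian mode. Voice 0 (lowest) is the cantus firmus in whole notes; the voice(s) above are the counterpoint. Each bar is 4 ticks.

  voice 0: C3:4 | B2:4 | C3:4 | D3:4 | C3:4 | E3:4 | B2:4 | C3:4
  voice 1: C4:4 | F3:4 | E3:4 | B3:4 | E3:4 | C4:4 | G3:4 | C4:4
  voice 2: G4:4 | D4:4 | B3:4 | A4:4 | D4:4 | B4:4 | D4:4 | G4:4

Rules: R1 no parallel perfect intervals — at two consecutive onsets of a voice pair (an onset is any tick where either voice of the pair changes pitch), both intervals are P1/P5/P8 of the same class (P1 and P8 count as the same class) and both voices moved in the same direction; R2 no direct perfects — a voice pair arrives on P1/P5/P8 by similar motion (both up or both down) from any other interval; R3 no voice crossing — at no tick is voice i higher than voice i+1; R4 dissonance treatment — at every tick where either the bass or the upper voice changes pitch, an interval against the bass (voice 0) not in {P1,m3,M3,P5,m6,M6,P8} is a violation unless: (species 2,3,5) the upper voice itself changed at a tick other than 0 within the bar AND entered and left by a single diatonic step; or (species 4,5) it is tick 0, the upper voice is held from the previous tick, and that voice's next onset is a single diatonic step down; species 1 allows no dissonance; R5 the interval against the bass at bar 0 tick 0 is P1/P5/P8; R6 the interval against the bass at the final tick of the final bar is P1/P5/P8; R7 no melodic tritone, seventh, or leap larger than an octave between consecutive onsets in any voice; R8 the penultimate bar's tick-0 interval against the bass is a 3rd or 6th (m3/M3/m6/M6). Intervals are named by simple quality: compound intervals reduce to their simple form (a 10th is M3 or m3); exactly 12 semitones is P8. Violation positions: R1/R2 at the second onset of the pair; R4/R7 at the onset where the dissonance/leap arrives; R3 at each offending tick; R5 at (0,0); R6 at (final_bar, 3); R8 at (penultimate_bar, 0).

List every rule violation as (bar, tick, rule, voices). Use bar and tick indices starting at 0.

(1, 0, R4, (0, 1))
(2, 0, R2, (1, 2))
(2, 0, R4, (0, 2))
(3, 0, R2, (0, 2))
(3, 0, R7, (2,))
(4, 0, R4, (0, 2))
(5, 0, R2, (0, 2))
(6, 0, R2, (1, 2))
(7, 0, R1, (1, 2))
(7, 0, R2, (0, 1))
(7, 0, R2, (0, 2))

bar 0: v0=C3 v1=C4 v2=G4 downbeat P5
bar 1: v0=B2 v1=F3 v2=D4 downbeat m3
bar 2: v0=C3 v1=E3 v2=B3 downbeat M7
bar 3: v0=D3 v1=B3 v2=A4 downbeat P5
bar 4: v0=C3 v1=E3 v2=D4 downbeat M2
bar 5: v0=E3 v1=C4 v2=B4 downbeat P5
bar 6: v0=B2 v1=G3 v2=D4 downbeat m3
bar 7: v0=C3 v1=C4 v2=G4 downbeat P5
  -> R4 @ bar 1 tick 0 v(0, 1): B2/F3 TT untreated
  -> R2 @ bar 2 tick 0 v(1, 2): F3/D4 M6 -> E3/B3 P5 similar
  -> R4 @ bar 2 tick 0 v(0, 2): C3/B3 M7 untreated
  -> R2 @ bar 3 tick 0 v(0, 2): C3/B3 M7 -> D3/A4 P5 similar
  -> R7 @ bar 3 tick 0 v(2,): B3->A4 leap 10st
  -> R4 @ bar 4 tick 0 v(0, 2): C3/D4 M2 untreated
  -> R2 @ bar 5 tick 0 v(0, 2): C3/D4 M2 -> E3/B4 P5 similar
  -> R2 @ bar 6 tick 0 v(1, 2): C4/B4 M7 -> G3/D4 P5 similar
  -> R1 @ bar 7 tick 0 v(1, 2): G3/D4 P5 -> C4/G4 P5 similar
  -> R2 @ bar 7 tick 0 v(0, 1): B2/G3 m6 -> C3/C4 P8 similar
  -> R2 @ bar 7 tick 0 v(0, 2): B2/D4 m3 -> C3/G4 P5 similar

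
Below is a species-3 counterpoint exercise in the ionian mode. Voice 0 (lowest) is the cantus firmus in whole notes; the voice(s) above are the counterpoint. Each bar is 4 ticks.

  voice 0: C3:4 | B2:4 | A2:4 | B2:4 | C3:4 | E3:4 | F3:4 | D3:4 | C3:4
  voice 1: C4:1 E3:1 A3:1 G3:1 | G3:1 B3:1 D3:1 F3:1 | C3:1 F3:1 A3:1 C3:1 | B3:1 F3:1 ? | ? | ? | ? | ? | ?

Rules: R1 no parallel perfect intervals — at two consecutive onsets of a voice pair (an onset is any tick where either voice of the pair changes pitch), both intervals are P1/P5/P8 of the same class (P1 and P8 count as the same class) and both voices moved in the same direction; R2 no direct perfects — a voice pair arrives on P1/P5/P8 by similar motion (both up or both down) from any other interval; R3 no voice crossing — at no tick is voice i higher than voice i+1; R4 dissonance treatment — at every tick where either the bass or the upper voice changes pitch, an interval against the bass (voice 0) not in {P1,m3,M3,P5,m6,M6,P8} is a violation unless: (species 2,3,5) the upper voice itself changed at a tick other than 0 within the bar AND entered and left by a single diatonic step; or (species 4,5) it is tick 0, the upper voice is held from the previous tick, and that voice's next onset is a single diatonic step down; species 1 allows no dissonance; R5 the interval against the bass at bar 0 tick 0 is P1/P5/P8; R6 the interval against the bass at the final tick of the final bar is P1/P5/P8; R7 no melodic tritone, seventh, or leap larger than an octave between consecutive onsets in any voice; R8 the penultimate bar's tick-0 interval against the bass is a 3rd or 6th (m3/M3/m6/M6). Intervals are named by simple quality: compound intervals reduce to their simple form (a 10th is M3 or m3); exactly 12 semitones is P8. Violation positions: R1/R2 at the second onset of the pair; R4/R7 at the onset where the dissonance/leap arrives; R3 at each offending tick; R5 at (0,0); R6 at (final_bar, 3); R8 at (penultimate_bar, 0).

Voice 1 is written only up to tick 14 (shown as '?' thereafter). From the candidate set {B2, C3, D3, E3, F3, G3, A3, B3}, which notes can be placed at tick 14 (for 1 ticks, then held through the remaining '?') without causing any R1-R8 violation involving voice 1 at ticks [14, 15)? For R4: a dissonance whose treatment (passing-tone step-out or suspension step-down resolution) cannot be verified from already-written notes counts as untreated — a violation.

{D3, F3, G3}

B2: violates R7
C3: violates R4
D3: legal
E3: violates R4
F3: legal
G3: legal
A3: violates R4
B3: violates R7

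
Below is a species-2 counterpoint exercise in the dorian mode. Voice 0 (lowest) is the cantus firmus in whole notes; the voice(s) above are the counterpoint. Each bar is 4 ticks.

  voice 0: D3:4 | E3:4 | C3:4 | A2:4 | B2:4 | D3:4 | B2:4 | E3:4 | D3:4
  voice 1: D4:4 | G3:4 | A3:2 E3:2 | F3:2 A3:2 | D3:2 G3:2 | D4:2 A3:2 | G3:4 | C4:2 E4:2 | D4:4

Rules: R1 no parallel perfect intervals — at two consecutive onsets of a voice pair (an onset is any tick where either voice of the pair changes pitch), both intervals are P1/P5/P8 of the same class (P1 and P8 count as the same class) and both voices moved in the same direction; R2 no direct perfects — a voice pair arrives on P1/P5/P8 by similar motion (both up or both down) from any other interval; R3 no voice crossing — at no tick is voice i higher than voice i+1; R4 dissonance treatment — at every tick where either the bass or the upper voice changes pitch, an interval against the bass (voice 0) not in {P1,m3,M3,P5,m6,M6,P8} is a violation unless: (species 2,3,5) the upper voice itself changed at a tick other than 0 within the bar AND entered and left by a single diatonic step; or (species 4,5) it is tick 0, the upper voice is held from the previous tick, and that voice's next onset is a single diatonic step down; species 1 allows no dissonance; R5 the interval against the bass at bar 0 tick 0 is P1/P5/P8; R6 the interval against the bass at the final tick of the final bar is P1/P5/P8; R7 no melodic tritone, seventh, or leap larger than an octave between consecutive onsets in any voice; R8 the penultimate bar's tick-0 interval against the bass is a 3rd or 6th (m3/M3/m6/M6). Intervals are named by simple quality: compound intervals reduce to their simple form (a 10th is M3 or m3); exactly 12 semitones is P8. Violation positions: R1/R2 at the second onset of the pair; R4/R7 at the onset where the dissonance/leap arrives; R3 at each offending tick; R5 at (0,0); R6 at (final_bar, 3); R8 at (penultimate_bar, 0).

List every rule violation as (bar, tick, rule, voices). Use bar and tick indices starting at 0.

bar 0: v0=D3 v1=D4 downbeat P8
bar 1: v0=E3 v1=G3 downbeat m3
bar 2: v0=C3 v1=A3 downbeat M6
bar 3: v0=A2 v1=F3 downbeat m6
bar 4: v0=B2 v1=D3 downbeat m3
bar 5: v0=D3 v1=D4 downbeat P8
bar 6: v0=B2 v1=G3 downbeat m6
bar 7: v0=E3 v1=C4 downbeat m6
bar 8: v0=D3 v1=D4 downbeat P8
  -> R2 @ bar 5 tick 0 v(0, 1): B2/G3 m6 -> D3/D4 P8 similar
  -> R1 @ bar 8 tick 0 v(0, 1): E3/E4 P8 -> D3/D4 P8 similar

(5, 0, R2, (0, 1))
(8, 0, R1, (0, 1))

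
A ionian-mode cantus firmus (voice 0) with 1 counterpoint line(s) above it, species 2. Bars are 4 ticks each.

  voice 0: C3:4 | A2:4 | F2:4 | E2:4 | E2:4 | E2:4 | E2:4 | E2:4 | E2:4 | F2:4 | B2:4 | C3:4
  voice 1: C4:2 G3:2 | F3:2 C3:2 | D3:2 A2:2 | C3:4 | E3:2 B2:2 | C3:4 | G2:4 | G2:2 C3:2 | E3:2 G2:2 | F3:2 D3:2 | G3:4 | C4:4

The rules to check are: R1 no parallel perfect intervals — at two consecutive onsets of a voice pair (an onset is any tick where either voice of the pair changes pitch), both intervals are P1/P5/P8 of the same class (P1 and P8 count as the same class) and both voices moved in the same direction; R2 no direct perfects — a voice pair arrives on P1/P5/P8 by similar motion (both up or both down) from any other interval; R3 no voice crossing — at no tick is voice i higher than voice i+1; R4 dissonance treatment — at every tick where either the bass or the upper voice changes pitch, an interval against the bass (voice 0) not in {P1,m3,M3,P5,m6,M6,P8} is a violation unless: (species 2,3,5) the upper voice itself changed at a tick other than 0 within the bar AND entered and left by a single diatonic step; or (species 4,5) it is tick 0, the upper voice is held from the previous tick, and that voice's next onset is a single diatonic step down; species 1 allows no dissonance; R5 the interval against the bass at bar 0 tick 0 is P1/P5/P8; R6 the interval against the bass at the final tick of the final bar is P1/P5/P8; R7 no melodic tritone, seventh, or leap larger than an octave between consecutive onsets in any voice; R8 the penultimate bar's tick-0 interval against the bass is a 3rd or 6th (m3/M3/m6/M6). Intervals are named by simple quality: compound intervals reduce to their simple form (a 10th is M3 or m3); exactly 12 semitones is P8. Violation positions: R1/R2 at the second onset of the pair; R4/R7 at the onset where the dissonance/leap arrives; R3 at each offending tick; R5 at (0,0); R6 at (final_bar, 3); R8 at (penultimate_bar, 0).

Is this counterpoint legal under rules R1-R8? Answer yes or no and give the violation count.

No (4 violations)

bar 0: v0=C3 v1=C4 (P8)
bar 1: v0=A2 v1=F3 (m6)
bar 2: v0=F2 v1=D3 (M6)
bar 3: v0=E2 v1=C3 (m6)
bar 4: v0=E2 v1=E3 (P8)
bar 5: v0=E2 v1=C3 (m6)
bar 6: v0=E2 v1=G2 (m3)
bar 7: v0=E2 v1=G2 (m3)
bar 8: v0=E2 v1=E3 (P8)
bar 9: v0=F2 v1=F3 (P8)
bar 10: v0=B2 v1=G3 (m6)
bar 11: v0=C3 v1=C4 (P8)
  R2 @ bar9.0: E2/G2 m3 -> F2/F3 P8 similar
  R7 @ bar9.0: G2->F3 leap 10st
  R7 @ bar10.0: F2->B2 leap 6st
  R2 @ bar11.0: B2/G3 m6 -> C3/C4 P8 similar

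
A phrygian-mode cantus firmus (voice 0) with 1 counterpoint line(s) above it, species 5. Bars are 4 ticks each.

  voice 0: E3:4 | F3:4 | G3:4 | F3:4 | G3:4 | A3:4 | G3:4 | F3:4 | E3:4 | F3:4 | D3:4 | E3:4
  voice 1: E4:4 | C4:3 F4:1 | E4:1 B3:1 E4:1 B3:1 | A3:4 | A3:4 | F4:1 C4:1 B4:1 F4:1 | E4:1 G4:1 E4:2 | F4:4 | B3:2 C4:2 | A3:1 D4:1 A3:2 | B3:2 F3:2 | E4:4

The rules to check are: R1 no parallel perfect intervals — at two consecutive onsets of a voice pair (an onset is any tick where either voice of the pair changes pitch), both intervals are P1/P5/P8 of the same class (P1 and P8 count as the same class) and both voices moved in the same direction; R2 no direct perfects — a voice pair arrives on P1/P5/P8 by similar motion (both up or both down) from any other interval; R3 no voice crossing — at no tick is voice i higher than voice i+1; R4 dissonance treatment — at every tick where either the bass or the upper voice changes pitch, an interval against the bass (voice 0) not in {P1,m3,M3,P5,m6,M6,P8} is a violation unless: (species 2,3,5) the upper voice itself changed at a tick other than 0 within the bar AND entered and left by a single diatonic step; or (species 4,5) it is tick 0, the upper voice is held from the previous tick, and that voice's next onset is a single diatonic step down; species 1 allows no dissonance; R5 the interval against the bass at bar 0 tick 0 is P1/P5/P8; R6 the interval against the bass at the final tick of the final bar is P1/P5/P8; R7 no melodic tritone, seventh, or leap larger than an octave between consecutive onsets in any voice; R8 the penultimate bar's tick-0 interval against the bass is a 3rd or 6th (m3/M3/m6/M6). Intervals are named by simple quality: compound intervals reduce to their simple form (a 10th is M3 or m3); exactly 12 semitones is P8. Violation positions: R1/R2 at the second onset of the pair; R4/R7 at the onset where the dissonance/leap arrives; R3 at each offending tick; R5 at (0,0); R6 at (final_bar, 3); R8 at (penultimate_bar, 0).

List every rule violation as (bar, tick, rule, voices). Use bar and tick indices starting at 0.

bar 0: v0=E3 v1=E4 downbeat P8
bar 1: v0=F3 v1=C4 downbeat P5
bar 2: v0=G3 v1=E4 downbeat M6
bar 3: v0=F3 v1=A3 downbeat M3
bar 4: v0=G3 v1=A3 downbeat M2
bar 5: v0=A3 v1=F4 downbeat m6
bar 6: v0=G3 v1=E4 downbeat M6
bar 7: v0=F3 v1=F4 downbeat P8
bar 8: v0=E3 v1=B3 downbeat P5
bar 9: v0=F3 v1=A3 downbeat M3
bar 10: v0=D3 v1=B3 downbeat M6
bar 11: v0=E3 v1=E4 downbeat P8
  -> R4 @ bar 4 tick 0 v(0, 1): G3/A3 M2 untreated
  -> R4 @ bar 5 tick 2 v(0, 1): A3/B4 M2 untreated
  -> R7 @ bar 5 tick 2 v(1,): C4->B4 leap 11st
  -> R7 @ bar 5 tick 3 v(1,): B4->F4 leap 6st
  -> R2 @ bar 8 tick 0 v(0, 1): F3/F4 P8 -> E3/B3 P5 similar
  -> R7 @ bar 8 tick 0 v(1,): F4->B3 leap 6st
  -> R7 @ bar 10 tick 2 v(1,): B3->F3 leap 6st
  -> R2 @ bar 11 tick 0 v(0, 1): D3/F3 m3 -> E3/E4 P8 similar
  -> R7 @ bar 11 tick 0 v(1,): F3->E4 leap 11st

(4, 0, R4, (0, 1))
(5, 2, R4, (0, 1))
(5, 2, R7, (1,))
(5, 3, R7, (1,))
(8, 0, R2, (0, 1))
(8, 0, R7, (1,))
(10, 2, R7, (1,))
(11, 0, R2, (0, 1))
(11, 0, R7, (1,))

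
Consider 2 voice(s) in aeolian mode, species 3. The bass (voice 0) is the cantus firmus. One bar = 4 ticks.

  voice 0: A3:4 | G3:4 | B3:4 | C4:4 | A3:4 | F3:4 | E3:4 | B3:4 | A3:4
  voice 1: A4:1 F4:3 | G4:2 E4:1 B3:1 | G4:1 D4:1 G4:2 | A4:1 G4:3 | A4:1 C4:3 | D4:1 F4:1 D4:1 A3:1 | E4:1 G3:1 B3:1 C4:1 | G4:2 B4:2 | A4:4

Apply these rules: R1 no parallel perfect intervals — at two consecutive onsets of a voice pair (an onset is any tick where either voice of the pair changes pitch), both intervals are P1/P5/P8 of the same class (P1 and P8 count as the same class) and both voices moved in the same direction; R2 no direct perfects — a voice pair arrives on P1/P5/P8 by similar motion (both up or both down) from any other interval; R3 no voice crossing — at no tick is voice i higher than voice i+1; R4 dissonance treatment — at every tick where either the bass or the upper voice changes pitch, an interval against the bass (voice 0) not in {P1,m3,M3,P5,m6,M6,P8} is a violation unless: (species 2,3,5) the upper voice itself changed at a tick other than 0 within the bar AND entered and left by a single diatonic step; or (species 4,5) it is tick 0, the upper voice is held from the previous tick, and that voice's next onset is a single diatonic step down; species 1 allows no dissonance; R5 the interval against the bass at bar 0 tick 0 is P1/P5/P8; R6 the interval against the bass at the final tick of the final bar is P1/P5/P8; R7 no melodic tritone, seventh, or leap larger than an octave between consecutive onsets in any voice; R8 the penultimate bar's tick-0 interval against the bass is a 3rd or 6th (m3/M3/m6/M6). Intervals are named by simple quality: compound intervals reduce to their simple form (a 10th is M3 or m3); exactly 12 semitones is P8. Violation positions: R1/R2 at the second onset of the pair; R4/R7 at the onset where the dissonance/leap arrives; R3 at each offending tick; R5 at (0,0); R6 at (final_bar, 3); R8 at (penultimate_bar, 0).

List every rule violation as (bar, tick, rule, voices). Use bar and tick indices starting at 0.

bar 0: v0=A3 v1=A4 downbeat P8
bar 1: v0=G3 v1=G4 downbeat P8
bar 2: v0=B3 v1=G4 downbeat m6
bar 3: v0=C4 v1=A4 downbeat M6
bar 4: v0=A3 v1=A4 downbeat P8
bar 5: v0=F3 v1=D4 downbeat M6
bar 6: v0=E3 v1=E4 downbeat P8
bar 7: v0=B3 v1=G4 downbeat m6
bar 8: v0=A3 v1=A4 downbeat P8
  -> R1 @ bar 8 tick 0 v(0, 1): B3/B4 P8 -> A3/A4 P8 similar

(8, 0, R1, (0, 1))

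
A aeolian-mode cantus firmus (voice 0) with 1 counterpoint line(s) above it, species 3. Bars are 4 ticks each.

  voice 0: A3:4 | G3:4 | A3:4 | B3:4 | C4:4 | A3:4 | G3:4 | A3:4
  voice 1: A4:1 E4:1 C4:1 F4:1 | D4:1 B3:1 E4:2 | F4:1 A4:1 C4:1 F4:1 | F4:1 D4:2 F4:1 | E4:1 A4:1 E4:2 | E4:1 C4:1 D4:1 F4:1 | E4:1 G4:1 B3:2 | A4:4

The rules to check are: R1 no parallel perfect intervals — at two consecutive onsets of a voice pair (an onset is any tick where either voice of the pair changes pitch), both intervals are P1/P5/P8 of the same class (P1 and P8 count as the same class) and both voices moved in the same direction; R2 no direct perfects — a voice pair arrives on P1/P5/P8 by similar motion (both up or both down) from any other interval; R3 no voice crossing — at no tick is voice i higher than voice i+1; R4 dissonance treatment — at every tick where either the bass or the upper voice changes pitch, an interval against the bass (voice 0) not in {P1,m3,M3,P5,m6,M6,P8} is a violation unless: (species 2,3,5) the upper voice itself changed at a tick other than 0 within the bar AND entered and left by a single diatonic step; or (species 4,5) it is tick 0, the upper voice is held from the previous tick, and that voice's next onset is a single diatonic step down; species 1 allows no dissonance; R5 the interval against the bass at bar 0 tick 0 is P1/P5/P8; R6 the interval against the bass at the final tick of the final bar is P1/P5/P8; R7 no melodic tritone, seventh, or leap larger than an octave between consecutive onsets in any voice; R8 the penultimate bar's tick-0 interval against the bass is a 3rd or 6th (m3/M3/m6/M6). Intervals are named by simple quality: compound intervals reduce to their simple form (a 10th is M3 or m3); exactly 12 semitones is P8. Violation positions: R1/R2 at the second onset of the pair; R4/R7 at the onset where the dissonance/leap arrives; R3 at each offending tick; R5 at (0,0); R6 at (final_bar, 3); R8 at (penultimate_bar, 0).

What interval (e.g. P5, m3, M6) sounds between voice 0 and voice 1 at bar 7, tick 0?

P8

voice 0=A3 voice 1=A4 -> P8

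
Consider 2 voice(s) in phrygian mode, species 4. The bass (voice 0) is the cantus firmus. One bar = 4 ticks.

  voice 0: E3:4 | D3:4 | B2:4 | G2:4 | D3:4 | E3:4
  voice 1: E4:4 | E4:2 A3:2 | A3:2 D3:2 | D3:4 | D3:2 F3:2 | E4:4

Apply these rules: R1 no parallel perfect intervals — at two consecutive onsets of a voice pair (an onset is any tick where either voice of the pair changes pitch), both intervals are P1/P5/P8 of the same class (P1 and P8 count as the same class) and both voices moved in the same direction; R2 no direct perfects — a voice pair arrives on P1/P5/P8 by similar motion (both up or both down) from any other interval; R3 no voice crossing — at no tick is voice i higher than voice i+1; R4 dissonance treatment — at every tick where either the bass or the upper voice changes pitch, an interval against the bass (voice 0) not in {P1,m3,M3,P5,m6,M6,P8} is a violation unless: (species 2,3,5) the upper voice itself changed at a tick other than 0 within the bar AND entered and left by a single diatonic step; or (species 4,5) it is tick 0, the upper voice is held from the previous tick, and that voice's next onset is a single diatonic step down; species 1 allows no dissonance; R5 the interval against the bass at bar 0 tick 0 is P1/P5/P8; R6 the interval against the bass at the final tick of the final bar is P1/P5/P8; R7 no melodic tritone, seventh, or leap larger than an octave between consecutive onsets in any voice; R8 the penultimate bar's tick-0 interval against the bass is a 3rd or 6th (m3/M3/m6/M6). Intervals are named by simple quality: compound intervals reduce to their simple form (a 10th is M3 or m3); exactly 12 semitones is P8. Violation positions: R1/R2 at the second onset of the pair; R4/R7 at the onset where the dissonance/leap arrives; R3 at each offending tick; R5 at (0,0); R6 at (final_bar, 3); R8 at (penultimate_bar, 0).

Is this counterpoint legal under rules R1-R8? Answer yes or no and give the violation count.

bar 0: v0=E3 v1=E4 (P8)
bar 1: v0=D3 v1=E4 (M2)
bar 2: v0=B2 v1=A3 (m7)
bar 3: v0=G2 v1=D3 (P5)
bar 4: v0=D3 v1=D3 (P1)
bar 5: v0=E3 v1=E4 (P8)
  R4 @ bar1.0: D3/E4 M2 untreated
  R4 @ bar2.0: B2/A3 m7 untreated
  R8 @ bar4.0: penult P1 not 3rd/6th
  R2 @ bar5.0: D3/F3 m3 -> E3/E4 P8 similar
  R7 @ bar5.0: F3->E4 leap 11st

No (5 violations)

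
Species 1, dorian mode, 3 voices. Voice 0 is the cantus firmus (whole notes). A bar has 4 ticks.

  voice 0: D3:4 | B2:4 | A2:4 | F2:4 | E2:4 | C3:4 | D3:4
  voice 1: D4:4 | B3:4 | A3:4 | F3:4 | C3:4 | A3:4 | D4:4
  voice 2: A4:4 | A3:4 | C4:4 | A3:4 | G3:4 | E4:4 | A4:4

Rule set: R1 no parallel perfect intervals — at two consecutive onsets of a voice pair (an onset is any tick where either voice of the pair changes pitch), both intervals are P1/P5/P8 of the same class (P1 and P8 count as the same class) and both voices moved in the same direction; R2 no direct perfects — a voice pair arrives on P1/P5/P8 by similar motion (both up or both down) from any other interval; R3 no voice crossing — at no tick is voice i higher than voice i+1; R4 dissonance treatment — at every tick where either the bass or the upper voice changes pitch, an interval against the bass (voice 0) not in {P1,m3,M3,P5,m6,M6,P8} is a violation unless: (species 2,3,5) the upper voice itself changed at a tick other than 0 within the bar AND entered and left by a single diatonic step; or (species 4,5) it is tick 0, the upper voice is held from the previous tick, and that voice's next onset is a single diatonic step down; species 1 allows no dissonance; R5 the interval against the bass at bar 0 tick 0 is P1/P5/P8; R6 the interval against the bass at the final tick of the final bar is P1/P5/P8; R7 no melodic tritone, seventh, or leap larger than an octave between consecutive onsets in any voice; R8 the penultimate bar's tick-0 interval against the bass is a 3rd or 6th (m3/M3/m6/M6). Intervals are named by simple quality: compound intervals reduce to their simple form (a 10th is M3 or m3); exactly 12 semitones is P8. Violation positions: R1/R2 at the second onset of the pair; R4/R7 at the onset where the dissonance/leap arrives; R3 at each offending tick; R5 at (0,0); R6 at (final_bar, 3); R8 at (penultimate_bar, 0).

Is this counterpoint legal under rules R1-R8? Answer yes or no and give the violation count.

No (13 violations)

bar 0: v0=D3 v1=D4 v2=A4 (P5)
bar 1: v0=B2 v1=B3 v2=A3 (m7)
bar 2: v0=A2 v1=A3 v2=C4 (m3)
bar 3: v0=F2 v1=F3 v2=A3 (M3)
bar 4: v0=E2 v1=C3 v2=G3 (m3)
bar 5: v0=C3 v1=A3 v2=E4 (M3)
bar 6: v0=D3 v1=D4 v2=A4 (P5)
  R1 @ bar1.0: D3/D4 P8 -> B2/B3 P8 similar
  R3 @ bar1.0: B3 above A3
  R4 @ bar1.0: B2/A3 m7 untreated
  R3 @ bar1.1: B3 above A3
  R3 @ bar1.2: B3 above A3
  R3 @ bar1.3: B3 above A3
  R1 @ bar2.0: B2/B3 P8 -> A2/A3 P8 similar
  R1 @ bar3.0: A2/A3 P8 -> F2/F3 P8 similar
  R2 @ bar4.0: F3/A3 M3 -> C3/G3 P5 similar
  R1 @ bar5.0: C3/G3 P5 -> A3/E4 P5 similar
  R1 @ bar6.0: A3/E4 P5 -> D4/A4 P5 similar
  R2 @ bar6.0: C3/A3 M6 -> D3/D4 P8 similar
  R2 @ bar6.0: C3/E4 M3 -> D3/A4 P5 similar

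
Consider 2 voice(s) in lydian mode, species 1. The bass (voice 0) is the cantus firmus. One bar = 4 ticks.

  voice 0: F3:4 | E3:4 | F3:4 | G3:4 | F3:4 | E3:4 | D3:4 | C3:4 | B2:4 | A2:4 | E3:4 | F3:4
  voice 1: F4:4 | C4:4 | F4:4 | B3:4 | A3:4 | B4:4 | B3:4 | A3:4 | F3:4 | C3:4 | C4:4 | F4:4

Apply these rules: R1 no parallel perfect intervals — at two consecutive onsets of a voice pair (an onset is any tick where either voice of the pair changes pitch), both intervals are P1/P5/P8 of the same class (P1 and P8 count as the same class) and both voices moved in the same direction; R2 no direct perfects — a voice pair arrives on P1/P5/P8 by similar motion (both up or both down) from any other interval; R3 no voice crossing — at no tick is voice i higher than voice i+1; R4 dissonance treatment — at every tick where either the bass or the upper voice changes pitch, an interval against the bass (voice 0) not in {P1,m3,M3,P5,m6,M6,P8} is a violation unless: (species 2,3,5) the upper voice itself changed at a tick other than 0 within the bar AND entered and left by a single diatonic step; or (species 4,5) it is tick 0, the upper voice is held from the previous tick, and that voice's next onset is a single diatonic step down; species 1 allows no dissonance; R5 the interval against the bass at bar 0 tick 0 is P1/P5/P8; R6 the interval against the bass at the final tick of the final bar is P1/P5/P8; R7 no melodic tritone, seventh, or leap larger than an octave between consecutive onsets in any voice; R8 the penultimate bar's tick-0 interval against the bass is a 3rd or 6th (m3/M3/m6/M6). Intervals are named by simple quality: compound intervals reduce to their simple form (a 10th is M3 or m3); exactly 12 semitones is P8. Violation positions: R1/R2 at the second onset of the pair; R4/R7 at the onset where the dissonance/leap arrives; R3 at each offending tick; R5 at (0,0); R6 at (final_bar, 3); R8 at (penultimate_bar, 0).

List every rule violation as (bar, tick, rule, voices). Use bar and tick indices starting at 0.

(2, 0, R2, (0, 1))
(3, 0, R7, (1,))
(5, 0, R7, (1,))
(8, 0, R4, (0, 1))
(11, 0, R2, (0, 1))

bar 0: v0=F3 v1=F4 downbeat P8
bar 1: v0=E3 v1=C4 downbeat m6
bar 2: v0=F3 v1=F4 downbeat P8
bar 3: v0=G3 v1=B3 downbeat M3
bar 4: v0=F3 v1=A3 downbeat M3
bar 5: v0=E3 v1=B4 downbeat P5
bar 6: v0=D3 v1=B3 downbeat M6
bar 7: v0=C3 v1=A3 downbeat M6
bar 8: v0=B2 v1=F3 downbeat TT
bar 9: v0=A2 v1=C3 downbeat m3
bar 10: v0=E3 v1=C4 downbeat m6
bar 11: v0=F3 v1=F4 downbeat P8
  -> R2 @ bar 2 tick 0 v(0, 1): E3/C4 m6 -> F3/F4 P8 similar
  -> R7 @ bar 3 tick 0 v(1,): F4->B3 leap 6st
  -> R7 @ bar 5 tick 0 v(1,): A3->B4 leap 14st
  -> R4 @ bar 8 tick 0 v(0, 1): B2/F3 TT untreated
  -> R2 @ bar 11 tick 0 v(0, 1): E3/C4 m6 -> F3/F4 P8 similar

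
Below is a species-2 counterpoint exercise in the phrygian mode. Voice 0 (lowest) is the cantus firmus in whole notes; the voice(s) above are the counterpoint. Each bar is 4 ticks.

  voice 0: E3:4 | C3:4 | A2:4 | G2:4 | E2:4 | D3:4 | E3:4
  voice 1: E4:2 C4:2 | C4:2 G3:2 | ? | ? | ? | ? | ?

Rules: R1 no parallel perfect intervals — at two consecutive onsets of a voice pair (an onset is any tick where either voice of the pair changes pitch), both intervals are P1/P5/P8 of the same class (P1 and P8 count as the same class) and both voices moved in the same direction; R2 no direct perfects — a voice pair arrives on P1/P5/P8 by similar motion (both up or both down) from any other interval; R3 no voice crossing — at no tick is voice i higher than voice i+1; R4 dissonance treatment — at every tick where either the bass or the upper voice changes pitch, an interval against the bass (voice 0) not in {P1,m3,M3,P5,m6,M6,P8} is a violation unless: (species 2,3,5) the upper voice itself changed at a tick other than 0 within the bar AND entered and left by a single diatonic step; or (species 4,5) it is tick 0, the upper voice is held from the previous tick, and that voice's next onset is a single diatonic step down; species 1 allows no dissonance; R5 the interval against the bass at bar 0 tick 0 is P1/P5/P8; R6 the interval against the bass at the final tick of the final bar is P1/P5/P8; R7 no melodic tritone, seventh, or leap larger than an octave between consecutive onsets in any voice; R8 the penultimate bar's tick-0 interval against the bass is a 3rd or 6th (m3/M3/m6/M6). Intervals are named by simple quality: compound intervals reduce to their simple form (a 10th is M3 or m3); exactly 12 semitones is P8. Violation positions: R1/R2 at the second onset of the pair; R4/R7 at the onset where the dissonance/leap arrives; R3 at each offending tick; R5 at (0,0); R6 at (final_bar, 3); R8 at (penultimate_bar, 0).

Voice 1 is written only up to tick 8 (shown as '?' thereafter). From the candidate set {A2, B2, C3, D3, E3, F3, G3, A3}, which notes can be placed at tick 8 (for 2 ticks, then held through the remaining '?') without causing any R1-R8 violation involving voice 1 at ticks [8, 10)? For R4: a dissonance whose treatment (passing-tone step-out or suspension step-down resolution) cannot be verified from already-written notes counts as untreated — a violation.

{A3, C3, F3}

A2: violates R2,R7
B2: violates R4
C3: legal
D3: violates R4
E3: violates R1
F3: legal
G3: violates R4
A3: legal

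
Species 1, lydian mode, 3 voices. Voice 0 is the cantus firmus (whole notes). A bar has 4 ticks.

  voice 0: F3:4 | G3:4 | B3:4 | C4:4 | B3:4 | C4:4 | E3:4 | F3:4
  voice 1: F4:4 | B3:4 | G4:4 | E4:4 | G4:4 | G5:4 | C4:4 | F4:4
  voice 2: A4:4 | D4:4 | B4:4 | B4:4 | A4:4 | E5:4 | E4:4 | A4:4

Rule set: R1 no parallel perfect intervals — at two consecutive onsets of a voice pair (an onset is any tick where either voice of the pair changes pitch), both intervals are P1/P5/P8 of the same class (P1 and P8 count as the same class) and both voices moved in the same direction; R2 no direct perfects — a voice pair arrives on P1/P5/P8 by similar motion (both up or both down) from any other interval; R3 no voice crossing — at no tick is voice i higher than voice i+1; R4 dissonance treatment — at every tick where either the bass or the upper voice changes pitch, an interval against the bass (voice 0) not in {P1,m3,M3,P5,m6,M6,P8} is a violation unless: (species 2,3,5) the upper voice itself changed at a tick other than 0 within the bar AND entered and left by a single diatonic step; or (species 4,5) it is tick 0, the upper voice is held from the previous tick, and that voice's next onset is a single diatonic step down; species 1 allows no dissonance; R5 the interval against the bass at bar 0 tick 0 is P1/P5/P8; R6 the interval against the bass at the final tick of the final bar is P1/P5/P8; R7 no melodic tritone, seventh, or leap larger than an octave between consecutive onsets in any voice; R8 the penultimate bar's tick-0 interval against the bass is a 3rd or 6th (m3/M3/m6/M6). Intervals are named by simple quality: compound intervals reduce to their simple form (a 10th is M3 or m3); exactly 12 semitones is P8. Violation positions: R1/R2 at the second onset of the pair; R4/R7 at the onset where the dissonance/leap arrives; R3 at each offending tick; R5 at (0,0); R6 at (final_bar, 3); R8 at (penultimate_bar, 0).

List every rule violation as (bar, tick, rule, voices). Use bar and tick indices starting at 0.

bar 0: v0=F3 v1=F4 v2=A4 downbeat M3
bar 1: v0=G3 v1=B3 v2=D4 downbeat P5
bar 2: v0=B3 v1=G4 v2=B4 downbeat P8
bar 3: v0=C4 v1=E4 v2=B4 downbeat M7
bar 4: v0=B3 v1=G4 v2=A4 downbeat m7
bar 5: v0=C4 v1=G5 v2=E5 downbeat M3
bar 6: v0=E3 v1=C4 v2=E4 downbeat P8
bar 7: v0=F3 v1=F4 v2=A4 downbeat M3
  -> R5 @ bar 0 tick 0 v(0, 2): opens on M3
  -> R7 @ bar 1 tick 0 v(1,): F4->B3 leap 6st
  -> R2 @ bar 2 tick 0 v(0, 2): G3/D4 P5 -> B3/B4 P8 similar
  -> R4 @ bar 3 tick 0 v(0, 2): C4/B4 M7 untreated
  -> R4 @ bar 4 tick 0 v(0, 2): B3/A4 m7 untreated
  -> R2 @ bar 5 tick 0 v(0, 1): B3/G4 m6 -> C4/G5 P5 similar
  -> R3 @ bar 5 tick 0 v(1, 2): G5 above E5
  -> R3 @ bar 5 tick 1 v(1, 2): G5 above E5
  -> R3 @ bar 5 tick 2 v(1, 2): G5 above E5
  -> R3 @ bar 5 tick 3 v(1, 2): G5 above E5
  -> R2 @ bar 6 tick 0 v(0, 2): C4/E5 M3 -> E3/E4 P8 similar
  -> R7 @ bar 6 tick 0 v(1,): G5->C4 leap 19st
  -> R8 @ bar 6 tick 0 v(0, 2): penult P8 not 3rd/6th
  -> R2 @ bar 7 tick 0 v(0, 1): E3/C4 m6 -> F3/F4 P8 similar
  -> R6 @ bar 7 tick 3 v(0, 2): closes on M3

(0, 0, R5, (0, 2))
(1, 0, R7, (1,))
(2, 0, R2, (0, 2))
(3, 0, R4, (0, 2))
(4, 0, R4, (0, 2))
(5, 0, R2, (0, 1))
(5, 0, R3, (1, 2))
(5, 1, R3, (1, 2))
(5, 2, R3, (1, 2))
(5, 3, R3, (1, 2))
(6, 0, R2, (0, 2))
(6, 0, R7, (1,))
(6, 0, R8, (0, 2))
(7, 0, R2, (0, 1))
(7, 3, R6, (0, 2))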